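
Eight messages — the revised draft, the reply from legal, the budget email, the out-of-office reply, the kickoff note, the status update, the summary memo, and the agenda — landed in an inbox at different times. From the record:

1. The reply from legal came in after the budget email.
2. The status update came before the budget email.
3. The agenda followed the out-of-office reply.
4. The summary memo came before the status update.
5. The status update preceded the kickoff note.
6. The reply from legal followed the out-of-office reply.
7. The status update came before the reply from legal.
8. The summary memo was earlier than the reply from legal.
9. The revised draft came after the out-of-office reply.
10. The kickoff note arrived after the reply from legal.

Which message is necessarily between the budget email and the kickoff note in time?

the reply from legal

Tracing the constraints gives the budget email → the reply from legal → the kickoff note, so the reply from legal sits after the budget email and before the kickoff note.
No other message is forced both after the budget email and before the kickoff note.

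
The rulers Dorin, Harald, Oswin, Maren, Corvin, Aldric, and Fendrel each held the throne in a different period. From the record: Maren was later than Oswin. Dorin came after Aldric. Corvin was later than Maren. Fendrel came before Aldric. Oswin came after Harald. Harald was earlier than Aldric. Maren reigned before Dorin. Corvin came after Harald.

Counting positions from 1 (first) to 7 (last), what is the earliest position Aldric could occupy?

3

Fendrel and Harald must both come before Aldric — 2 forced predecessors.
Nothing else is forced ahead of Aldric, so their earliest slot is position 2 + 1 = 3.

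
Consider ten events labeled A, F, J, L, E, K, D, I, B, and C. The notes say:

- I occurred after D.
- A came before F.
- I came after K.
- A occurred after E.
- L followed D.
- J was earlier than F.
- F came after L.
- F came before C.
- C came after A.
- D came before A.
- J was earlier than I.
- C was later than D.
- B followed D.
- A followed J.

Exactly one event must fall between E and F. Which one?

A

Tracing the constraints gives E → A → F, so A sits after E and before F.
No other event is forced both after E and before F.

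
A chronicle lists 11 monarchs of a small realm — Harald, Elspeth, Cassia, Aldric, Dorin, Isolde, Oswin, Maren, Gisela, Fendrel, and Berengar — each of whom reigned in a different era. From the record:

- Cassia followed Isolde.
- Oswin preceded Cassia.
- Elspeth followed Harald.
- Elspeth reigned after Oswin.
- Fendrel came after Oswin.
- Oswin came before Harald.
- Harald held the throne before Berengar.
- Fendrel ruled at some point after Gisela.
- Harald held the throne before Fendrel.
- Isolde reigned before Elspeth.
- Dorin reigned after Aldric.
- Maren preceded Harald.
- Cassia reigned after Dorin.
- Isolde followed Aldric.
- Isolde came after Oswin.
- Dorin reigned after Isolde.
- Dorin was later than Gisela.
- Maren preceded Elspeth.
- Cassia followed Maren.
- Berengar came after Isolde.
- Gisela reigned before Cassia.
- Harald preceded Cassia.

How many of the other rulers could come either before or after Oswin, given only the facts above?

3

Forced after Oswin: Berengar, Cassia, Dorin, Elspeth, Fendrel, Harald, and Isolde.
That leaves Aldric, Gisela, and Maren with no forced order relative to Oswin — 3.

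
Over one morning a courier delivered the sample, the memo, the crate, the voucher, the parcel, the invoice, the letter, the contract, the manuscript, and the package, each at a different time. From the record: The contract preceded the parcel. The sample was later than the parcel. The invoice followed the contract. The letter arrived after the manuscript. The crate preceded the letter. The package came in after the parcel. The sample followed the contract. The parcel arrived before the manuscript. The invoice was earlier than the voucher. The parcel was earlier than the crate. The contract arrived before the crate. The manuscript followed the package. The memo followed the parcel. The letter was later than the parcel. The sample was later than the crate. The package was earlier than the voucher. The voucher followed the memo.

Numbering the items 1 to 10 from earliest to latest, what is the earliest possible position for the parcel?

2

The contract must come before the parcel — 1 forced predecessor.
Nothing else is forced ahead of the parcel, so its earliest slot is position 1 + 1 = 2.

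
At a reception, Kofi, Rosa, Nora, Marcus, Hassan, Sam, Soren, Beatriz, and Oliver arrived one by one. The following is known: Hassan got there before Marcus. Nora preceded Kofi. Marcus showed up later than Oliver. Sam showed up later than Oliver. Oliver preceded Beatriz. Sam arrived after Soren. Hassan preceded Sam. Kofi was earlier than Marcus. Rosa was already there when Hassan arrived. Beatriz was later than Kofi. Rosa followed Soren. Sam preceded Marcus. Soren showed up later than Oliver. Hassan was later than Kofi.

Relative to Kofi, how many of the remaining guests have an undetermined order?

Forced before Kofi: Nora; forced after Kofi: Beatriz, Hassan, Marcus, and Sam.
That leaves Oliver, Rosa, and Soren with no forced order relative to Kofi — 3.

3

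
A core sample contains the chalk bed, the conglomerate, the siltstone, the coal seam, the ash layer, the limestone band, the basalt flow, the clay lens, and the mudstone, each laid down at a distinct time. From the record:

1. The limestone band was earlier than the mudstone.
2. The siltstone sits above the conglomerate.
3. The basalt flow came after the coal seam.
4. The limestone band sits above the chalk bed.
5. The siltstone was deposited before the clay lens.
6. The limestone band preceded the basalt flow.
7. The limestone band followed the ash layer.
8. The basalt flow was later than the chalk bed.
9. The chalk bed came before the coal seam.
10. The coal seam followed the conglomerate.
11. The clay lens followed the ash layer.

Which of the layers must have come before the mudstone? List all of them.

Directly stated before the mudstone: the limestone band.
The ash layer reaches the mudstone via the ash layer → the limestone band → the mudstone.
The chalk bed reaches the mudstone via the chalk bed → the limestone band → the mudstone.
No chain forces the conglomerate (or any of the others) ahead of the mudstone.

the ash layer, the chalk bed, the limestone band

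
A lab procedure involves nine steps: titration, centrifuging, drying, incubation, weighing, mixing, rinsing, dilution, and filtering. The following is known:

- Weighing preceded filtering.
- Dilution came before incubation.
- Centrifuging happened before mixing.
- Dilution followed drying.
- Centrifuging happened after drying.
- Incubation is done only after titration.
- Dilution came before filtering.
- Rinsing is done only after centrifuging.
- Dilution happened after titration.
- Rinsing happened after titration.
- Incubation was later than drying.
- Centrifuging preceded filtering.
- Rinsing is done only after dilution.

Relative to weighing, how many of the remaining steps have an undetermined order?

7

Forced after weighing: filtering.
That leaves centrifuging, dilution, drying, incubation, mixing, rinsing, and titration with no forced order relative to weighing — 7.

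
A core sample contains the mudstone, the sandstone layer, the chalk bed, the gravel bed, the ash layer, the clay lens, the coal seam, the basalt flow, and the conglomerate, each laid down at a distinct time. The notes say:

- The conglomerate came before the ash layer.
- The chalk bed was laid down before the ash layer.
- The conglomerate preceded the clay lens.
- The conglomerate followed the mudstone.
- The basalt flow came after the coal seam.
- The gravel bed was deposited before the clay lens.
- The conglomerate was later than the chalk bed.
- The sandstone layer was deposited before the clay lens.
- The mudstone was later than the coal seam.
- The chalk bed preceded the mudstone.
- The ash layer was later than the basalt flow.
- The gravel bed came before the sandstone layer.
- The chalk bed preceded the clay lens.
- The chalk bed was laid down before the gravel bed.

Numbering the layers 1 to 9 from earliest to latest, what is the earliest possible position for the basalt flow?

The coal seam must come before the basalt flow — 1 forced predecessor.
Nothing else is forced ahead of the basalt flow, so its earliest slot is position 1 + 1 = 2.

2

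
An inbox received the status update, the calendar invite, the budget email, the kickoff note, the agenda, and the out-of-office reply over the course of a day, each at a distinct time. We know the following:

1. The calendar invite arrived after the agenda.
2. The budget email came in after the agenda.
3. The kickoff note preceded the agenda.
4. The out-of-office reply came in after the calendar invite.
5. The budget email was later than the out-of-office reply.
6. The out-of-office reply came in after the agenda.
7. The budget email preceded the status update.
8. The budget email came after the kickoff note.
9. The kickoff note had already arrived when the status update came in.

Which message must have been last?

Every other message has a chain of constraints placing it before the status update, so the status update is last.

the status update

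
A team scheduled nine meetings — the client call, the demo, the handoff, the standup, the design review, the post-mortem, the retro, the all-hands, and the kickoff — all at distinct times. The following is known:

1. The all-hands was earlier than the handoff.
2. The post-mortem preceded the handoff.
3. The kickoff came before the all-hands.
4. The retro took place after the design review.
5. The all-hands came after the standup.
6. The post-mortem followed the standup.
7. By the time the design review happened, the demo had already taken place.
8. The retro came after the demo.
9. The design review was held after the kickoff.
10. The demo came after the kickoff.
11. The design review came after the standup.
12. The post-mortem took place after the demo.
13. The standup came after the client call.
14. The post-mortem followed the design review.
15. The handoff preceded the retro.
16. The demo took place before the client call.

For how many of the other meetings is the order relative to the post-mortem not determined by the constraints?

Forced before the post-mortem: the client call, the demo, the design review, the kickoff, and the standup; forced after the post-mortem: the handoff and the retro.
That leaves the all-hands with no forced order relative to the post-mortem — 1.

1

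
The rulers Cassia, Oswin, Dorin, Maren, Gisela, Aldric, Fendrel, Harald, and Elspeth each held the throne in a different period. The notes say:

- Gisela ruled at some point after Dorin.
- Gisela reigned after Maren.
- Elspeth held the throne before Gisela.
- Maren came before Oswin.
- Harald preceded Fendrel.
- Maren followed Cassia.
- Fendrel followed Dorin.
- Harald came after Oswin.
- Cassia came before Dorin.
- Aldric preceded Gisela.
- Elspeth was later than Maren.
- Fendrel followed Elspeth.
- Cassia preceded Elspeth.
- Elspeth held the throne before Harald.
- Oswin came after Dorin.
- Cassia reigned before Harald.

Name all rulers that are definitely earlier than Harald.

Cassia, Dorin, Elspeth, Maren, Oswin

Directly stated before Harald: Cassia, Elspeth, and Oswin.
Dorin reaches Harald via Dorin → Oswin → Harald.
Maren reaches Harald via Maren → Elspeth → Harald.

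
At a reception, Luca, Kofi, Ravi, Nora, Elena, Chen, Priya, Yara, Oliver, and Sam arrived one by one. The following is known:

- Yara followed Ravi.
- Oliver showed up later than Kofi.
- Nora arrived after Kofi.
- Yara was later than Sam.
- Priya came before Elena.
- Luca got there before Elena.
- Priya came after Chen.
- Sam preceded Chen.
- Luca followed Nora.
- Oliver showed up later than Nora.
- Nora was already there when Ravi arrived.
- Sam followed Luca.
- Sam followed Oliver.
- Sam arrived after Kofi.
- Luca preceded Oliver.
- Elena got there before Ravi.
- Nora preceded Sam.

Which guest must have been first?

Kofi has a chain of constraints placing them before every other guest, so Kofi must be first.

Kofi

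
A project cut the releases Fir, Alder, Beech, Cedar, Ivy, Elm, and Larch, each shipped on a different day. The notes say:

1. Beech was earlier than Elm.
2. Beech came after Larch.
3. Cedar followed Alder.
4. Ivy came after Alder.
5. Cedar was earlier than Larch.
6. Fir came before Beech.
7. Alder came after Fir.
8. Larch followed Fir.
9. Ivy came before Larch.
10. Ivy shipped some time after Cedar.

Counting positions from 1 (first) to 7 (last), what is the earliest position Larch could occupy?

5

Alder, Cedar, Fir, and Ivy must all come before Larch — 4 forced predecessors.
Nothing else is forced ahead of Larch, so its earliest slot is position 4 + 1 = 5.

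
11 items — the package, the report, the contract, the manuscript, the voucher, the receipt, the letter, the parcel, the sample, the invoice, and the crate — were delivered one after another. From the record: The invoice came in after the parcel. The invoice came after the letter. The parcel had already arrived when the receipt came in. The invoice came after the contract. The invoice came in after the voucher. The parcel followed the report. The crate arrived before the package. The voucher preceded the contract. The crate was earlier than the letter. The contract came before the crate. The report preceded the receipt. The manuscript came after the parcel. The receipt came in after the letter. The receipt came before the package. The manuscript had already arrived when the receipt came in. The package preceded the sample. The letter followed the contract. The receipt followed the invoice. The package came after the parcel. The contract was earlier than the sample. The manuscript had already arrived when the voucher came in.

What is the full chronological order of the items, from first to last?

The constraints fix every adjacent pair, so only one ordering works:
the report → the parcel → the manuscript → the voucher → the contract → the crate → the letter → the invoice → the receipt → the package → the sample.

the report, the parcel, the manuscript, the voucher, the contract, the crate, the letter, the invoice, the receipt, the package, the sample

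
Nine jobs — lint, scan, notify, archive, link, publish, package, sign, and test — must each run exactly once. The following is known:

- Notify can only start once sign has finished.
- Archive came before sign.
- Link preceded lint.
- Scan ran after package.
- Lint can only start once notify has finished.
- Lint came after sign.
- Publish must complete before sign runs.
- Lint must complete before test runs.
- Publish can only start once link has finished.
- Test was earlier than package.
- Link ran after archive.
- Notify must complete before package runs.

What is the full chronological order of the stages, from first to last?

The constraints fix every adjacent pair, so only one ordering works:
archive → link → publish → sign → notify → lint → test → package → scan.

archive, link, publish, sign, notify, lint, test, package, scan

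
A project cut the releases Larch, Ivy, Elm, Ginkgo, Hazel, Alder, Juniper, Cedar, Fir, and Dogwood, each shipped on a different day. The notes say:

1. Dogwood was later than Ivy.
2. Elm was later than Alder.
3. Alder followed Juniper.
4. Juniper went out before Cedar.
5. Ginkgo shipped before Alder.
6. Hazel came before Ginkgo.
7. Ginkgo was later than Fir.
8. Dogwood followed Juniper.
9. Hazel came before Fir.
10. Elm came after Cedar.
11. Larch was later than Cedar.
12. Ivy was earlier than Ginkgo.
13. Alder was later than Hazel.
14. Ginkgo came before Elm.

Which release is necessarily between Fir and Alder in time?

Ginkgo

Tracing the constraints gives Fir → Ginkgo → Alder, so Ginkgo sits after Fir and before Alder.
No other release is forced both after Fir and before Alder.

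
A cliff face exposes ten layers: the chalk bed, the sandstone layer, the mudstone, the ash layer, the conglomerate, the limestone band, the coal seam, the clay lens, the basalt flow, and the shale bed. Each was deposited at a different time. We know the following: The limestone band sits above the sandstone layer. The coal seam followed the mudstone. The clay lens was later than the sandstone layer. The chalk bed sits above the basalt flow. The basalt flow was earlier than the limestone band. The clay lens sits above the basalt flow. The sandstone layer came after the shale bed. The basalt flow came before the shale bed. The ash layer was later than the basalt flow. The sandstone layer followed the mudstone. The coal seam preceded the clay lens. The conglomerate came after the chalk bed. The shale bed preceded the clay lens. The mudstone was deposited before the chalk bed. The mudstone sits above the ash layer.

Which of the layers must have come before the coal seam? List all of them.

Directly stated before the coal seam: the mudstone.
The ash layer reaches the coal seam via the ash layer → the mudstone → the coal seam.
The basalt flow reaches the coal seam via the basalt flow → the ash layer → the mudstone → the coal seam.
No chain forces the limestone band (or any of the others) ahead of the coal seam.

the ash layer, the basalt flow, the mudstone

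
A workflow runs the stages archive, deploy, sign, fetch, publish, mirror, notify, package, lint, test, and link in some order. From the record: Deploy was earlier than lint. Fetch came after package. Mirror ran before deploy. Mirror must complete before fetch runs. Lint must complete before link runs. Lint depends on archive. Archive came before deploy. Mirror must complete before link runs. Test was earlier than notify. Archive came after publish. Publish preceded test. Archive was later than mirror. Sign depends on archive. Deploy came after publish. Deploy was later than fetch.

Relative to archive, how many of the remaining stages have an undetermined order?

4

Forced before archive: mirror and publish; forced after archive: deploy, link, lint, and sign.
That leaves fetch, notify, package, and test with no forced order relative to archive — 4.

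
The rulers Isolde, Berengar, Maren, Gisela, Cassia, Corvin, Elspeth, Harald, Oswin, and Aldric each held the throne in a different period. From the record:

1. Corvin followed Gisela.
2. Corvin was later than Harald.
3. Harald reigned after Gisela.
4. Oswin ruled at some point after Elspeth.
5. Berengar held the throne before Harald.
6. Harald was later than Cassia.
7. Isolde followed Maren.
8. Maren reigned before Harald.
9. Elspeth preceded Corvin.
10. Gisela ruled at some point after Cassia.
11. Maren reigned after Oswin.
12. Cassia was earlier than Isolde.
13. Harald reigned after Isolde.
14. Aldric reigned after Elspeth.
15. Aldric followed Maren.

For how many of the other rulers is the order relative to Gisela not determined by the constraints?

6

Forced before Gisela: Cassia; forced after Gisela: Corvin and Harald.
That leaves Aldric, Berengar, Elspeth, Isolde, Maren, and Oswin with no forced order relative to Gisela — 6.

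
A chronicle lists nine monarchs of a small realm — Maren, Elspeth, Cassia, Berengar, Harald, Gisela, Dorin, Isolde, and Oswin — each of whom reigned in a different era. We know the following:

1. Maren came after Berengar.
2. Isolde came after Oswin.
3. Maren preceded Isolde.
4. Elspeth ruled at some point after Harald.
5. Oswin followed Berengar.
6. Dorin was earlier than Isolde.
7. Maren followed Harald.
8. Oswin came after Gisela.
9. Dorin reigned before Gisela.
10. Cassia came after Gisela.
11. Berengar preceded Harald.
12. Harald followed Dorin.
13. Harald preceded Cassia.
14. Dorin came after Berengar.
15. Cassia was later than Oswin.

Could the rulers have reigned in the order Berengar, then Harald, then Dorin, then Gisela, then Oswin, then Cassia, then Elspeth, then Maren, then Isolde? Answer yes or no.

no

The constraints require Dorin before Harald, but in the proposed sequence Harald appears ahead of Dorin. That one violation is enough.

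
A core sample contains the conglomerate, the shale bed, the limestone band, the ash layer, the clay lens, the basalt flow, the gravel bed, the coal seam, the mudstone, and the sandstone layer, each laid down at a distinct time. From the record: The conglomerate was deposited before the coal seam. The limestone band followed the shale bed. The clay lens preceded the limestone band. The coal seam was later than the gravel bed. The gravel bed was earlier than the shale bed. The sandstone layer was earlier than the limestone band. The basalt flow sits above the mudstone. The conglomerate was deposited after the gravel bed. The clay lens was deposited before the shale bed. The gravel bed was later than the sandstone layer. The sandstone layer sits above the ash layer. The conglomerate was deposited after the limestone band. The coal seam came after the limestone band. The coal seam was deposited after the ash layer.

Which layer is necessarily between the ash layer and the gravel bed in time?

the sandstone layer

Tracing the constraints gives the ash layer → the sandstone layer → the gravel bed, so the sandstone layer sits after the ash layer and before the gravel bed.
No other layer is forced both after the ash layer and before the gravel bed.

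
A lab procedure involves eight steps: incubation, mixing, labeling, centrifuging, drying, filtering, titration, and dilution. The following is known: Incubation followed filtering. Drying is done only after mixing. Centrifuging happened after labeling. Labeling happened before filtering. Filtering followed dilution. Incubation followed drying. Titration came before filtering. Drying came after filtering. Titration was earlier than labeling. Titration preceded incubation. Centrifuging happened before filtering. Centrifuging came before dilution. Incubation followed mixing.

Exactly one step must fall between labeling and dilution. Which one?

Tracing the constraints gives labeling → centrifuging → dilution, so centrifuging sits after labeling and before dilution.
No other step is forced both after labeling and before dilution.

centrifuging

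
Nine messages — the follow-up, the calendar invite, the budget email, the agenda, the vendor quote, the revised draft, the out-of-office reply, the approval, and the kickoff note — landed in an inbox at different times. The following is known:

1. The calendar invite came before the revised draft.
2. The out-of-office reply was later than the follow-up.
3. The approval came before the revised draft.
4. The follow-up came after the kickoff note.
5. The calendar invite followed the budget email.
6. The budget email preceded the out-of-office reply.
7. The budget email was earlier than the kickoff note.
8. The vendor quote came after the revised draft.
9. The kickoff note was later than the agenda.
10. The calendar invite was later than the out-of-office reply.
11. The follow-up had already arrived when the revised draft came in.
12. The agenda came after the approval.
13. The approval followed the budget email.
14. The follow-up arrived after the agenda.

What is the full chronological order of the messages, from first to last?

the budget email, the approval, the agenda, the kickoff note, the follow-up, the out-of-office reply, the calendar invite, the revised draft, the vendor quote

The constraints fix every adjacent pair, so only one ordering works:
the budget email → the approval → the agenda → the kickoff note → the follow-up → the out-of-office reply → the calendar invite → the revised draft → the vendor quote.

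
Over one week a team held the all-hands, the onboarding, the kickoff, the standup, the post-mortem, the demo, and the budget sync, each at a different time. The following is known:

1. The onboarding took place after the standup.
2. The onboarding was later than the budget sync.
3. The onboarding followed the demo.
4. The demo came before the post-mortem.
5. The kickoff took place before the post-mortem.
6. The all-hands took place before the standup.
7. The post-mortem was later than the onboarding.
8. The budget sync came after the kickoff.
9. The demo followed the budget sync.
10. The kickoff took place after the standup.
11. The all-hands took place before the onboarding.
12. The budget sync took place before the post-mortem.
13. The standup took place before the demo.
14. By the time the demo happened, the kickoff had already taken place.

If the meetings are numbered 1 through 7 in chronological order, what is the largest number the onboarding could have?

6

The onboarding must come before the post-mortem — 1 meeting forced after it.
Everything else can be placed before the onboarding in some valid order, so the onboarding can sit as late as position 7 − 1 = 6.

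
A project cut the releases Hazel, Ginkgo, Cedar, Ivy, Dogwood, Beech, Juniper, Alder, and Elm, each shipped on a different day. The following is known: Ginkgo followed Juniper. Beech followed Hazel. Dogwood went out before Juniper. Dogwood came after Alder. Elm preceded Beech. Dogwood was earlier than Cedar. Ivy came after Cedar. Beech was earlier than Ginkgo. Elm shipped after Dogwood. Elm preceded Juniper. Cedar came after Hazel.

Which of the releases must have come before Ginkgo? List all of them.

Alder, Beech, Dogwood, Elm, Hazel, Juniper

Directly stated before Ginkgo: Beech and Juniper.
Alder reaches Ginkgo via Alder → Dogwood → Juniper → Ginkgo.
Dogwood reaches Ginkgo via Dogwood → Juniper → Ginkgo.
Elm reaches Ginkgo via Elm → Beech → Ginkgo.
Likewise Hazel reaches Ginkgo by chaining the stated constraints.
No chain forces Ivy (or any of the others) ahead of Ginkgo.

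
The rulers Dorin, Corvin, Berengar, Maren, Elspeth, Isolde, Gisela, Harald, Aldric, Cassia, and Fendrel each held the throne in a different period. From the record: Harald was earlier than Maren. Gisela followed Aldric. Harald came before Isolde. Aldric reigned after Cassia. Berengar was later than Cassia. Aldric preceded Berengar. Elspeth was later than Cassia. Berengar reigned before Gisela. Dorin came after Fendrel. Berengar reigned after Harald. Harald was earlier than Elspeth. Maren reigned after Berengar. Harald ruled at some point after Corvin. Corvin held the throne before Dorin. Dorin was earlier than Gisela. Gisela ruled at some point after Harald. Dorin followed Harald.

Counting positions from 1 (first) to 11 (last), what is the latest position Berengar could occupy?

Berengar must come before Gisela and Maren — 2 rulers forced after them.
Everything else can be placed before Berengar in some valid order, so Berengar can sit as late as position 11 − 2 = 9.

9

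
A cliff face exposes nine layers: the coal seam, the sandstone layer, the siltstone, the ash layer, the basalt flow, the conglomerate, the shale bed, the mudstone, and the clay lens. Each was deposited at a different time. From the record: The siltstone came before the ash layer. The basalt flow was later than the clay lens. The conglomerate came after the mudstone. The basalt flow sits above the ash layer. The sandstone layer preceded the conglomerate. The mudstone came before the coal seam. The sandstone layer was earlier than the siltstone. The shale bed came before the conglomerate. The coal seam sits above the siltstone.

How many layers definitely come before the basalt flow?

4

Directly stated before the basalt flow: the ash layer and the clay lens.
The sandstone layer reaches the basalt flow via the sandstone layer → the siltstone → the ash layer → the basalt flow.
The siltstone reaches the basalt flow via the siltstone → the ash layer → the basalt flow.
No chain forces the coal seam (or any of the others) ahead of the basalt flow.
That's the ash layer, the clay lens, the sandstone layer, and the siltstone — 4 in all.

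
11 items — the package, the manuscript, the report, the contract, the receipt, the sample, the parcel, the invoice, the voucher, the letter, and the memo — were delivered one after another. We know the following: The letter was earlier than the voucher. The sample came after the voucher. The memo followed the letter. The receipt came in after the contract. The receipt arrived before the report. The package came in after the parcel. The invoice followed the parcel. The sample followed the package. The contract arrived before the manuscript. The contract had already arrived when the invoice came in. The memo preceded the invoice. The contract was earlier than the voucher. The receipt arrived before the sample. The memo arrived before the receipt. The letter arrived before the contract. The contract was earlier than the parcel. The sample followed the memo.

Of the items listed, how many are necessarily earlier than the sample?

7

Directly stated before the sample: the memo, the package, the receipt, and the voucher.
The contract reaches the sample via the contract → the receipt → the sample.
The letter reaches the sample via the letter → the voucher → the sample.
The parcel reaches the sample via the parcel → the package → the sample.
That's the contract, the letter, the memo, the package, the parcel, the receipt, and the voucher — 7 in all.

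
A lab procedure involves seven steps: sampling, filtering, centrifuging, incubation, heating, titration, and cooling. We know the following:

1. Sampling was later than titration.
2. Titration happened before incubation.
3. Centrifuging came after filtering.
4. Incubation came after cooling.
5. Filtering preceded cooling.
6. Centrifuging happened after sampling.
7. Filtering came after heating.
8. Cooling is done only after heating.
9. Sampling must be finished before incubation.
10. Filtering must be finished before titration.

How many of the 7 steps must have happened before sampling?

3

Directly stated before sampling: titration.
Filtering reaches sampling via filtering → titration → sampling.
Heating reaches sampling via heating → filtering → titration → sampling.
That's filtering, heating, and titration — 3 in all.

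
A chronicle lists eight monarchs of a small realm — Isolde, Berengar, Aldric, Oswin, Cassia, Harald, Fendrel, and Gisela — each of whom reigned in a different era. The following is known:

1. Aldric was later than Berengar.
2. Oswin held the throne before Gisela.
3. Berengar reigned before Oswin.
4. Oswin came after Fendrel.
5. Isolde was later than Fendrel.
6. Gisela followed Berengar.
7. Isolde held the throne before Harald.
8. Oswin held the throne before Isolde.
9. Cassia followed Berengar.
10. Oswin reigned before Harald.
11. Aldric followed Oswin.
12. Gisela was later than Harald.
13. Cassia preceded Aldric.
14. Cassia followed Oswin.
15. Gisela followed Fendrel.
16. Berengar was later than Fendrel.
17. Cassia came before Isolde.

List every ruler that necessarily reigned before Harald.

Berengar, Cassia, Fendrel, Isolde, Oswin

Directly stated before Harald: Isolde and Oswin.
Berengar reaches Harald via Berengar → Oswin → Harald.
Cassia reaches Harald via Cassia → Isolde → Harald.
Fendrel reaches Harald via Fendrel → Oswin → Harald.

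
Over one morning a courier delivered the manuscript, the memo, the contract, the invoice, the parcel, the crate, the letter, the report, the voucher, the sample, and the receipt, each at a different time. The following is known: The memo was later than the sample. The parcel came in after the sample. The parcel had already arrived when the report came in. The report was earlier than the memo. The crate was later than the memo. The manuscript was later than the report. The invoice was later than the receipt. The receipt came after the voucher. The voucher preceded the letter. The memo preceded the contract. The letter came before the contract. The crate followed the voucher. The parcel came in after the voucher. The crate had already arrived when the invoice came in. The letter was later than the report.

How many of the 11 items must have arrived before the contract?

Directly stated before the contract: the letter and the memo.
The parcel reaches the contract via the parcel → the report → the letter → the contract.
The report reaches the contract via the report → the letter → the contract.
The sample reaches the contract via the sample → the memo → the contract.
Likewise the voucher reaches the contract by chaining the stated constraints.
No chain forces the invoice (or any of the others) ahead of the contract.
That's the letter, the memo, the parcel, the report, the sample, and the voucher — 6 in all.

6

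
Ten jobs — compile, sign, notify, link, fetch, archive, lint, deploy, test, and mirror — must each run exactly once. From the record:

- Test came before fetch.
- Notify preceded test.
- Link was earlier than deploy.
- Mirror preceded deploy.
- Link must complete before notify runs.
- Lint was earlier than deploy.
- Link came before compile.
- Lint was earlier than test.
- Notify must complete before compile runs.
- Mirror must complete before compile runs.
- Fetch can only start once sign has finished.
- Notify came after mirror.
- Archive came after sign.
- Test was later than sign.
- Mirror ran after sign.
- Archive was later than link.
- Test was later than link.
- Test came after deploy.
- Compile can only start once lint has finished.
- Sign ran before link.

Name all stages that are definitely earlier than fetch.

deploy, link, lint, mirror, notify, sign, test

Directly stated before fetch: sign and test.
Deploy reaches fetch via deploy → test → fetch.
Link reaches fetch via link → test → fetch.
Lint reaches fetch via lint → test → fetch.
Likewise mirror and notify each reach fetch by chaining the stated constraints.
No chain forces compile (or any of the others) ahead of fetch.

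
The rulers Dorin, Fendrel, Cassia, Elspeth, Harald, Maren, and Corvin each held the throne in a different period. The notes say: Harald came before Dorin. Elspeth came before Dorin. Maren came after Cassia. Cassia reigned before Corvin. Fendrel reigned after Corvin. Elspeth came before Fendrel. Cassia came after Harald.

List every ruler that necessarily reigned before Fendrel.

Directly stated before Fendrel: Corvin and Elspeth.
Cassia reaches Fendrel via Cassia → Corvin → Fendrel.
Harald reaches Fendrel via Harald → Cassia → Corvin → Fendrel.
No chain forces Maren (or any of the others) ahead of Fendrel.

Cassia, Corvin, Elspeth, Harald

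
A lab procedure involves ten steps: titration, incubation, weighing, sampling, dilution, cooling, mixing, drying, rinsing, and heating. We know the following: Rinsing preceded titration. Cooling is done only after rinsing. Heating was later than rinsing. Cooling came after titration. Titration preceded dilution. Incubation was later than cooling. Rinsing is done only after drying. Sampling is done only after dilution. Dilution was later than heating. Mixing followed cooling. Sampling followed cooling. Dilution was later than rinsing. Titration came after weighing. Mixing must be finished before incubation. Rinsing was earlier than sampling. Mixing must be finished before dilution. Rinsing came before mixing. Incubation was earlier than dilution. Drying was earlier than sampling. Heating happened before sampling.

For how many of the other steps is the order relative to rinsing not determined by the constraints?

Forced before rinsing: drying; forced after rinsing: cooling, dilution, heating, incubation, mixing, sampling, and titration.
That leaves weighing with no forced order relative to rinsing — 1.

1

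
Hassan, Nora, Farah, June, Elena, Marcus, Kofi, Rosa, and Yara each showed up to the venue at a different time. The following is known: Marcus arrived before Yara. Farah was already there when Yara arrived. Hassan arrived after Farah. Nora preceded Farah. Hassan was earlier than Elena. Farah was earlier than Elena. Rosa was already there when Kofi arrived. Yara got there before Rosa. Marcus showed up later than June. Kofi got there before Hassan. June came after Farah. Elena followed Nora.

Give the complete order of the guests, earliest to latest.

Nora, Farah, June, Marcus, Yara, Rosa, Kofi, Hassan, Elena

The constraints fix every adjacent pair, so only one ordering works:
Nora → Farah → June → Marcus → Yara → Rosa → Kofi → Hassan → Elena.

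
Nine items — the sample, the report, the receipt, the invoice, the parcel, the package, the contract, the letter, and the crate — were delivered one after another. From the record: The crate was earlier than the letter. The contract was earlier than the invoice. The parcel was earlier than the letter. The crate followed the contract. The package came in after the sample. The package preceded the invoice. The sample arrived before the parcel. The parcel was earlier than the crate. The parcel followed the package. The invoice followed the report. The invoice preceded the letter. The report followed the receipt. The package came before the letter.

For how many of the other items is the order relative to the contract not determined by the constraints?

Forced after the contract: the crate, the invoice, and the letter.
That leaves the package, the parcel, the receipt, the report, and the sample with no forced order relative to the contract — 5.

5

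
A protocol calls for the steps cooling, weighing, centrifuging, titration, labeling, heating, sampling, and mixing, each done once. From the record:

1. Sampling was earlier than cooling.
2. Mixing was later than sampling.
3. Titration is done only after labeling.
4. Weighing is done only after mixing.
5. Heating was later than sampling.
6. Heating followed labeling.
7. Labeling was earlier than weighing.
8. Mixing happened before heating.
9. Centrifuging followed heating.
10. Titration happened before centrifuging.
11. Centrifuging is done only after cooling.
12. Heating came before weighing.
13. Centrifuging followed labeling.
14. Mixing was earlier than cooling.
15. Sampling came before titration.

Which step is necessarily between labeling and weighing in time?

heating

Tracing the constraints gives labeling → heating → weighing, so heating sits after labeling and before weighing.
No other step is forced both after labeling and before weighing.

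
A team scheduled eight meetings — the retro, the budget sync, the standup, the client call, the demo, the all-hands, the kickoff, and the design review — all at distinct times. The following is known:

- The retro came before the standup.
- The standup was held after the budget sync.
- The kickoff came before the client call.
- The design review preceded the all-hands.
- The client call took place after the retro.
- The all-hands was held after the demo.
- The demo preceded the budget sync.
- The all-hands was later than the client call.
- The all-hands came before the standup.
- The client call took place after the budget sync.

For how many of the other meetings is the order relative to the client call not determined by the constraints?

1

Forced before the client call: the budget sync, the demo, the kickoff, and the retro; forced after the client call: the all-hands and the standup.
That leaves the design review with no forced order relative to the client call — 1.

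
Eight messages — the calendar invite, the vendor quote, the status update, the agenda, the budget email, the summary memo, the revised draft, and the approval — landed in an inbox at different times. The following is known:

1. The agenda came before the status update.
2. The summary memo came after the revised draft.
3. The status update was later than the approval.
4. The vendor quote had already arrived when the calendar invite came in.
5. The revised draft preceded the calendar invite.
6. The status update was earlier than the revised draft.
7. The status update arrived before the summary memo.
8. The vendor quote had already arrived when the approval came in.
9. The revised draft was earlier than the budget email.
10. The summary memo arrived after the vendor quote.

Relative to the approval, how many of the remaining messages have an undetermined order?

Forced before the approval: the vendor quote; forced after the approval: the budget email, the calendar invite, the revised draft, the status update, and the summary memo.
That leaves the agenda with no forced order relative to the approval — 1.

1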